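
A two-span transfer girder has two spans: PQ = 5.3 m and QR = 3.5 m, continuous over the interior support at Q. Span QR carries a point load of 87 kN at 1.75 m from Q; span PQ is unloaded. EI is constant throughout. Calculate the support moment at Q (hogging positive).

Take M_Q as the redundant. Released structure: two simple spans PQ and QR with a hinge at Q.
Rotations at Q on the released spans (each span's end-slope, ×1/EI):
  span QR: point load 87 at a = 1.75: Pab(L + b)/(6LEI) = 66.61/EI
  relative rotation θ_0 = (0 + 66.61)/EI = 66.61/EI
A unit hogging moment at Q produces rotation L₁/(3EI) + L₂/(3EI) = 2.933/EI.
Slope continuity at Q: θ_0 = M_Q·2.933/EI, so M_Q = 66.61/2.933 = 22.71 kN·m (hogging).

M_Q = 22.71 kN·m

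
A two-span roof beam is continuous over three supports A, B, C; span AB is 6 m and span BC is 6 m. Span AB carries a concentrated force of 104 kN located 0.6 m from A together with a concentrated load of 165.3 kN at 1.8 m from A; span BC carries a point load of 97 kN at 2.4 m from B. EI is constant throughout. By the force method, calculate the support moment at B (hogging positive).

M_B = 139 kN·m

Take M_B as the redundant. Released structure: two simple spans AB and BC with a hinge at B.
Rotations at B on the released spans (each span's end-slope, ×1/EI):
  span AB: point load 104 at a = 0.6: Pab(L + a)/(6LEI) = 61.78/EI
  span AB: point load 165.3 at a = 1.8: Pab(L + a)/(6LEI) = 270.8/EI
  span BC: point load 97 at a = 2.4: Pab(L + b)/(6LEI) = 223.5/EI
  relative rotation θ_0 = (332.5 + 223.5)/EI = 556/EI
A unit hogging moment at B produces rotation L₁/(3EI) + L₂/(3EI) = 4/EI.
Slope continuity at B: θ_0 = M_B·4/EI, so M_B = 556/4 = 139 kN·m (hogging).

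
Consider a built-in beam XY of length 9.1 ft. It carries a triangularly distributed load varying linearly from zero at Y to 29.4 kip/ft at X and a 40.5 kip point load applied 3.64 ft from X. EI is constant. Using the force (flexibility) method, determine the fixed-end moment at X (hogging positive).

Release both end moments; the primary structure is a simply-supported span XY with redundants M_X and M_Y.
End rotations of the released simple span under the applied load (×1/EI):
  at X: triangular load, peak 29.4: w₀L³/(45EI) = 492.3/EI
  at Y: triangular load, peak 29.4: 7w₀L³/(360EI) = 430.8/EI
  at X: point load 40.5 at a = 3.64: Pab(L + b)/(6LEI) = 214.6/EI
  at Y: point load 40.5 at a = 3.64: Pab(L + a)/(6LEI) = 187.8/EI
  θ_X0 = 707/EI,  θ_Y0 = 618.6/EI
Flexibility coefficients: a unit moment at one end gives L/(3EI) there and L/(6EI) at the far end, so f₁₁ = f₂₂ = 3.033/EI and f₁₂ = f₂₁ = 1.517/EI.
Compatibility — zero rotation at each built-in end:
  3.033 M_X + 1.517 M_Y = 707
  1.517 M_X + 3.033 M_Y = 618.6
Solving the pair gives M_X = 174.8 kip·ft and M_Y = 116.5 kip·ft (hogging).

M_X = 174.8 kip·ft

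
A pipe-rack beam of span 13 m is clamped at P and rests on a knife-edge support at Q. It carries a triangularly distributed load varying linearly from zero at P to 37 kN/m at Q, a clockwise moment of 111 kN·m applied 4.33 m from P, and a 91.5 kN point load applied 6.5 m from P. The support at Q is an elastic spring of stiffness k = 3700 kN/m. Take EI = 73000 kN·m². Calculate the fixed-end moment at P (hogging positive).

Release the roller at Q. Primary structure: cantilever fixed at P.
Free-end deflection of the primary structure under the applied loading (downward +):
  triangular load, peak 37 at the free end: 11w₀L⁴/(120EI) = 96869/EI
  clockwise couple 111 at a = 4.33: M₀a(2L − a)/(2EI) = 5208/EI
  point load 91.5 at a = 6.5: Pa²(3L − a)/(6EI) = 20940/EI
  δ_0 = 123017/EI
Flexibility coefficient — unit upward force at Q: δ_{QQ} = L³/(3EI) = 732.3/EI.
With EI = 73000 kN·m²: δ_0 = 1.6852 m and δ_{QQ} = 0.010032 m/kN.
Compatibility — the spring shortens by R_Q/k under the reaction it provides: δ_0 − R_Q·δ_{QQ} = R_Q/k. With 1/k = 0.00027 m/kN, R_Q = δ_0 / (δ_{QQ} + 1/k) = 1.6852 / (0.010032 + 0.00027) = 163.6 kN.
Moment equilibrium about P: M_P = Σ(load moments about P) − R_Q·L = 2790 − 163.6×13 = 663.6 kN·m.

M_P = 663.6 kN·m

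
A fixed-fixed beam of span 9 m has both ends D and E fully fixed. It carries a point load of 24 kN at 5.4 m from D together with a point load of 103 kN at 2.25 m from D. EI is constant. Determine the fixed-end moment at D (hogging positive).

Take the two fixed-end moments M_D, M_E as redundants; the released structure is the simple span DE.
Simple-span end rotations at D and E under the given loads:
  at D: point load 24 at a = 5.4: Pab(L + b)/(6LEI) = 108.9/EI
  at E: point load 24 at a = 5.4: Pab(L + a)/(6LEI) = 124.4/EI
  at D: point load 103 at a = 2.25: Pab(L + b)/(6LEI) = 456.3/EI
  at E: point load 103 at a = 2.25: Pab(L + a)/(6LEI) = 325.9/EI
  θ_D0 = 565.1/EI,  θ_E0 = 450.3/EI
Flexibility coefficients: a unit moment at one end gives L/(3EI) there and L/(6EI) at the far end, so f₁₁ = f₂₂ = 3/EI and f₁₂ = f₂₁ = 1.5/EI.
Compatibility — zero rotation at each built-in end:
  3 M_D + 1.5 M_E = 565.1
  1.5 M_D + 3 M_E = 450.3
Solving the pair gives M_D = 151.1 kN·m and M_E = 74.56 kN·m (hogging).

M_D = 151.1 kN·m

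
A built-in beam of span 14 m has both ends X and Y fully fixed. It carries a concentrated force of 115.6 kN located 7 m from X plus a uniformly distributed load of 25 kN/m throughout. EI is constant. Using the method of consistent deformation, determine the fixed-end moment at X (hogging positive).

M_X = 610.6 kN·m

Take the two fixed-end moments M_X, M_Y as redundants; the released structure is the simple span XY.
On the primary (simply-supported) span, the end slopes from the loading are:
  at X: point load 115.6 at a = 7: Pab(L + b)/(6LEI) = 1416/EI
  at Y: point load 115.6 at a = 7: Pab(L + a)/(6LEI) = 1416/EI
  at X: UDL 25: wL³/(24EI) = 2858/EI
  at Y: UDL 25: wL³/(24EI) = 2858/EI
  θ_X0 = 4274/EI,  θ_Y0 = 4274/EI
Flexibility coefficients: a unit moment at one end gives L/(3EI) there and L/(6EI) at the far end, so f₁₁ = f₂₂ = 4.667/EI and f₁₂ = f₂₁ = 2.333/EI.
Compatibility — zero rotation at each built-in end:
  4.667 M_X + 2.333 M_Y = 4274
  2.333 M_X + 4.667 M_Y = 4274
Solving the pair gives M_X = 610.6 kN·m and M_Y = 610.6 kN·m (hogging).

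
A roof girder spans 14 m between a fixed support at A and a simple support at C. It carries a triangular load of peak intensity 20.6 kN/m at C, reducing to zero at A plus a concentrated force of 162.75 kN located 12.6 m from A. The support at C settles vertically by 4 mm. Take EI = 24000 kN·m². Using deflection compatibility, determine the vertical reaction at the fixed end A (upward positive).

R_A = 89.33 kN

Release the roller at C. Primary structure: cantilever fixed at A.
Free-end deflection of the primary structure under the applied loading (downward +):
  triangular load, peak 20.6 at the free end: 11w₀L⁴/(120EI) = 72542/EI
  point load 162.75 at a = 12.6: Pa²(3L − a)/(6EI) = 126607/EI
  δ_0 = 199149/EI
Flexibility coefficient — unit upward force at C: δ_{CC} = L³/(3EI) = 914.7/EI.
With EI = 24000 kN·m²: δ_0 = 8.2979 m and δ_{CC} = 0.038111 m/kN.
Compatibility — the beam at C must follow the support down by 0.004 m: δ_0 − R_C·δ_{CC} = 0.004, so R_C = (8.2979 − 0.004)/0.038111 = 217.6 kN.
Vertical equilibrium: R_A = ΣP − R_C = 306.9 − 217.6 = 89.33 kN.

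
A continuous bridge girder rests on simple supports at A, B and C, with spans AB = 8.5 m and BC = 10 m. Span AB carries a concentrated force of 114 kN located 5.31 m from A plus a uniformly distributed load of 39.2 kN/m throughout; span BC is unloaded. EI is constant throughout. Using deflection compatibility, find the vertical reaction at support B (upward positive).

R_B = 291.7 kN

Insert a hinge at B; M_B is the redundant, and each span becomes simply supported.
End slopes at the hinge B, treating each span as simply supported:
  span AB: point load 114 at a = 5.31: Pab(L + a)/(6LEI) = 522.9/EI
  span AB: UDL 39.2: wL³/(24EI) = 1003/EI
  relative rotation θ_0 = (1526 + 0)/EI = 1526/EI
A unit hogging moment at B produces rotation L₁/(3EI) + L₂/(3EI) = 6.167/EI.
Compatibility: M_B·(L₁+L₂)/(3EI) = θ_0, giving M_B = 247.5 kN·m (hogging).
Span AB, ΣM about A with M_B applied at B: R_B^{AB}·8.5 = 2021 + 247.5, so R_B^{AB} = 266.9 kN and R_A = 447.2 − 266.9 = 180.3 kN.
Span BC, ΣM about C: R_B^{BC}·10 = 0 + 247.5, so R_B^{BC} = 24.75 kN and R_C = 0 − 24.75 = -24.75 kN.
R_B = 266.9 + 24.75 = 291.7 kN.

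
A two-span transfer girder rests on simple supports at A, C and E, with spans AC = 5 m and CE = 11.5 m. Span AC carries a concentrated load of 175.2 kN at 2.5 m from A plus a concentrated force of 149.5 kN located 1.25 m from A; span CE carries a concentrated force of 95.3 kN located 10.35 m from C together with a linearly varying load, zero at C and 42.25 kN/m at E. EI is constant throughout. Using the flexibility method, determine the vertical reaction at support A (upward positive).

R_A = 131.5 kN

Take M_C as the redundant. Released structure: two simple spans AC and CE with a hinge at C.
Rotations at C on the released spans (each span's end-slope, ×1/EI):
  span AC: point load 175.2 at a = 2.5: Pab(L + a)/(6LEI) = 273.8/EI
  span AC: point load 149.5 at a = 1.25: Pab(L + a)/(6LEI) = 146/EI
  span CE: point load 95.3 at a = 10.35: Pab(L + b)/(6LEI) = 208/EI
  span CE: triangular load, peak 42.25: 7w₀L³/(360EI) = 1249/EI
  relative rotation θ_0 = (419.7 + 1457)/EI = 1877/EI
A unit hogging moment at C produces rotation L₁/(3EI) + L₂/(3EI) = 5.5/EI.
Slope continuity at C: θ_0 = M_C·5.5/EI, so M_C = 1877/5.5 = 341.3 kN·m (hogging).
Span AC, ΣM about A with M_C applied at C: R_C^{AC}·5 = 624.9 + 341.3, so R_C^{AC} = 193.2 kN and R_A = 324.7 − 193.2 = 131.5 kN.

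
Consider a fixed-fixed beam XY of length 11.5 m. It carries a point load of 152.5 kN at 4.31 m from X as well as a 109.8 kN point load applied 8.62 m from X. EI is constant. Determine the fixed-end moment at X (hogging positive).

Take the two fixed-end moments M_X, M_Y as redundants; the released structure is the simple span XY.
On the primary (simply-supported) span, the end slopes from the loading are:
  at X: point load 152.5 at a = 4.31: Pab(L + b)/(6LEI) = 1280/EI
  at Y: point load 152.5 at a = 4.31: Pab(L + a)/(6LEI) = 1083/EI
  at X: point load 109.8 at a = 8.62: Pab(L + b)/(6LEI) = 568.1/EI
  at Y: point load 109.8 at a = 8.62: Pab(L + a)/(6LEI) = 794.8/EI
  θ_X0 = 1848/EI,  θ_Y0 = 1878/EI
Flexibility coefficients: a unit moment at one end gives L/(3EI) there and L/(6EI) at the far end, so f₁₁ = f₂₂ = 3.833/EI and f₁₂ = f₂₁ = 1.917/EI.
Compatibility — zero rotation at each built-in end:
  3.833 M_X + 1.917 M_Y = 1848
  1.917 M_X + 3.833 M_Y = 1878
Solving the pair gives M_X = 316.3 kN·m and M_Y = 331.7 kN·m (hogging).

M_X = 316.3 kN·m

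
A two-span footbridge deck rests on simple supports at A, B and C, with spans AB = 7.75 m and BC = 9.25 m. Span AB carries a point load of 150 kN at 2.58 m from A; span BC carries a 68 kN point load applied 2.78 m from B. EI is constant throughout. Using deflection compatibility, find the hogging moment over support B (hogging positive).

M_B = 139.6 kN·m

Take M_B as the redundant. Released structure: two simple spans AB and BC with a hinge at B.
Discontinuity in slope at B on the released structure — sum the simple-span end rotations:
  span AB: point load 150 at a = 2.58: Pab(L + a)/(6LEI) = 444.5/EI
  span BC: point load 68 at a = 2.78: Pab(L + b)/(6LEI) = 346.4/EI
  relative rotation θ_0 = (444.5 + 346.4)/EI = 790.9/EI
A unit hogging moment at B produces rotation L₁/(3EI) + L₂/(3EI) = 5.667/EI.
Compatibility: M_B·(L₁+L₂)/(3EI) = θ_0, giving M_B = 139.6 kN·m (hogging).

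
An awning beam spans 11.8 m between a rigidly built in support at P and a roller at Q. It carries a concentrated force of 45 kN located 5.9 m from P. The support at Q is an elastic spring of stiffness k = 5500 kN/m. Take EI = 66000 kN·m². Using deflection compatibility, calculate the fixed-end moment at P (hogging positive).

Take the reaction at Q as the redundant and release it; the primary structure is a cantilever fixed at P.
Downward deflection at the released point Q due to the loads:
  point load 45 at a = 5.9: Pa²(3L − a)/(6EI) = 7702/EI
Tip deflection under a unit load at Q: L³/(3EI) = 547.7/EI.
With EI = 66000 kN·m²: δ_0 = 0.11669 m and δ_{QQ} = 0.008298 m/kN.
Compatibility — the spring shortens by R_Q/k under the reaction it provides: δ_0 − R_Q·δ_{QQ} = R_Q/k. With 1/k = 0.000182 m/kN, R_Q = δ_0 / (δ_{QQ} + 1/k) = 0.11669 / (0.008298 + 0.000182) = 13.76 kN.
Moment equilibrium about P: M_P = Σ(load moments about P) − R_Q·L = 265.5 − 13.76×11.8 = 103.1 kN·m.

M_P = 103.1 kN·m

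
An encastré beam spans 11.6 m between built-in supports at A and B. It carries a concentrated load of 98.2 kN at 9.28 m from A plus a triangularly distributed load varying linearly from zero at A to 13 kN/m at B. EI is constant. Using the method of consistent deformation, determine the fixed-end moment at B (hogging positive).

M_B = 233.3 kN·m

Take the two fixed-end moments M_A, M_B as redundants; the released structure is the simple span AB.
Simple-span end rotations at A and B under the given loads:
  at A: point load 98.2 at a = 9.28: Pab(L + b)/(6LEI) = 422.8/EI
  at B: point load 98.2 at a = 9.28: Pab(L + a)/(6LEI) = 634.3/EI
  at A: triangular load, peak 13: 7w₀L³/(360EI) = 394.6/EI
  at B: triangular load, peak 13: w₀L³/(45EI) = 450.9/EI
  θ_A0 = 817.4/EI,  θ_B0 = 1085/EI
Flexibility coefficients: a unit moment at one end gives L/(3EI) there and L/(6EI) at the far end, so f₁₁ = f₂₂ = 3.867/EI and f₁₂ = f₂₁ = 1.933/EI.
Compatibility — zero rotation at each built-in end:
  3.867 M_A + 1.933 M_B = 817.4
  1.933 M_A + 3.867 M_B = 1085
Solving the pair gives M_A = 94.76 kN·m and M_B = 233.3 kN·m (hogging).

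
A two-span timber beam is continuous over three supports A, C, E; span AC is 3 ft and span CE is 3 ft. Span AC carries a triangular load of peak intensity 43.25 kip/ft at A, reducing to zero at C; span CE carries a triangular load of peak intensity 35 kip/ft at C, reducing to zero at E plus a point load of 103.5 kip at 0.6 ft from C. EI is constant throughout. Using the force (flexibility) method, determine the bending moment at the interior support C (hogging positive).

M_C = 44.21 kip·ft

Release continuity at C by inserting a hinge; the redundant is the internal moment M_C. The primary structure is two simply-supported spans AC and CE.
Rotations at C on the released spans (each span's end-slope, ×1/EI):
  span AC: triangular load, peak 43.25: 7w₀L³/(360EI) = 22.71/EI
  span CE: triangular load, peak 35: w₀L³/(45EI) = 21/EI
  span CE: point load 103.5 at a = 0.6: Pab(L + b)/(6LEI) = 44.71/EI
  relative rotation θ_0 = (22.71 + 65.71)/EI = 88.42/EI
A unit hogging moment at C produces rotation L₁/(3EI) + L₂/(3EI) = 2/EI.
Slope continuity at C: θ_0 = M_C·2/EI, so M_C = 88.42/2 = 44.21 kip·ft (hogging).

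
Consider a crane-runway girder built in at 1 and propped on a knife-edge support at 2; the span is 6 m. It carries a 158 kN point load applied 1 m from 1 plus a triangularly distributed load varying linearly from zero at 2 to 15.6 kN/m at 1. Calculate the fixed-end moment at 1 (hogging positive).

M_1 = 158.1 kN·m

Choose R_2 as the redundant. The primary structure is the cantilever fixed at 1.
Free-end deflection of the primary structure under the applied loading (downward +):
  point load 158 at a = 1: Pa²(3L − a)/(6EI) = 447.7/EI
  triangular load, peak 15.6 at the fixed end: w₀L⁴/(30EI) = 673.9/EI
  δ_0 = 1122/EI
Tip deflection under a unit load at 2: L³/(3EI) = 72/EI.
Compatibility at 2: δ_0 − R_2·δ_{22} = 0, so R_2 = 1122/72 = 15.58 kN.
Moment equilibrium about 1: M_1 = Σ(load moments about 1) − R_2·L = 251.6 − 15.58×6 = 158.1 kN·m.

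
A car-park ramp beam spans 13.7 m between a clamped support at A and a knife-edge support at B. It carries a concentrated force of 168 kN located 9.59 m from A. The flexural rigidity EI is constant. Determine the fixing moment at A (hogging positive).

Release the roller at B. Primary structure: cantilever fixed at A.
Downward deflection at the released point B due to the loads:
  point load 168 at a = 9.59: Pa²(3L − a)/(6EI) = 81142/EI
Tip deflection under a unit load at B: L³/(3EI) = 857.1/EI.
The prop prevents deflection at B: R_B = δ_0/δ_{BB} = 81142/857.1 = 94.67 kN.
Moment equilibrium about A: M_A = Σ(load moments about A) − R_B·L = 1611 − 94.67×13.7 = 314.2 kN·m.

M_A = 314.2 kN·m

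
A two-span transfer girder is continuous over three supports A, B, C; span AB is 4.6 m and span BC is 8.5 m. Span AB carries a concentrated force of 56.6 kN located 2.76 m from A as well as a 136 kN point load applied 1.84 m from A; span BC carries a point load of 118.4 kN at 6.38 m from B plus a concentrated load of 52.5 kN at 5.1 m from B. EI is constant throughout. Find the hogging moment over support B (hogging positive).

Insert a hinge at B; M_B is the redundant, and each span becomes simply supported.
Discontinuity in slope at B on the released structure — sum the simple-span end rotations:
  span AB: point load 56.6 at a = 2.76: Pab(L + a)/(6LEI) = 76.65/EI
  span AB: point load 136 at a = 1.84: Pab(L + a)/(6LEI) = 161.2/EI
  span BC: point load 118.4 at a = 6.38: Pab(L + b)/(6LEI) = 333.5/EI
  span BC: point load 52.5 at a = 5.1: Pab(L + b)/(6LEI) = 212.4/EI
  relative rotation θ_0 = (237.8 + 545.9)/EI = 783.7/EI
A unit hogging moment at B produces rotation L₁/(3EI) + L₂/(3EI) = 4.367/EI.
Compatibility: M_B·(L₁+L₂)/(3EI) = θ_0, giving M_B = 179.5 kN·m (hogging).

M_B = 179.5 kN·m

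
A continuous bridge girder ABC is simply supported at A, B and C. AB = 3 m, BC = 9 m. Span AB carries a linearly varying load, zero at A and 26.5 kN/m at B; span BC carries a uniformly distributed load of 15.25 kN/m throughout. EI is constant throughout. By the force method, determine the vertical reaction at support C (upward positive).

Take M_B as the redundant. Released structure: two simple spans AB and BC with a hinge at B.
End slopes at the hinge B, treating each span as simply supported:
  span AB: triangular load, peak 26.5: w₀L³/(45EI) = 15.9/EI
  span BC: UDL 15.25: wL³/(24EI) = 463.2/EI
  relative rotation θ_0 = (15.9 + 463.2)/EI = 479.1/EI
A unit hogging moment at B produces rotation L₁/(3EI) + L₂/(3EI) = 4/EI.
Compatibility: M_B·(L₁+L₂)/(3EI) = θ_0, giving M_B = 119.8 kN·m (hogging).
Span BC, ΣM about C: R_B^{BC}·9 = 617.6 + 119.8, so R_B^{BC} = 81.93 kN and R_C = 137.2 − 81.93 = 55.32 kN.

R_C = 55.32 kN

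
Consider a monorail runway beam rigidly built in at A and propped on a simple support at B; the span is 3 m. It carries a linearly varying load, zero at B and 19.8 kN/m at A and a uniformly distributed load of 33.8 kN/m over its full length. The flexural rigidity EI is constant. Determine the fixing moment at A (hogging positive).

Choose R_B as the redundant. The primary structure is the cantilever fixed at A.
Free-end deflection of the primary structure under the applied loading (downward +):
  triangular load, peak 19.8 at the fixed end: w₀L⁴/(30EI) = 53.46/EI
  UDL 33.8: wL⁴/(8EI) = 342.2/EI
  δ_0 = 395.7/EI
Flexibility coefficient — unit upward force at B: δ_{BB} = L³/(3EI) = 9/EI.
Compatibility at B: δ_0 − R_B·δ_{BB} = 0, so R_B = 395.7/9 = 43.97 kN.
Moment equilibrium about A: M_A = Σ(load moments about A) − R_B·L = 181.8 − 43.97×3 = 49.91 kN·m.

M_A = 49.91 kN·m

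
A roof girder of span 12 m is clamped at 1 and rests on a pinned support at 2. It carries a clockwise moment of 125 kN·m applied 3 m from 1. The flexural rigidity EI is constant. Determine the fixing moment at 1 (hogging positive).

M_1 = 42.97 kN·m

Release the roller at 2. Primary structure: cantilever fixed at 1.
Primary-structure tip deflection at 2 by superposition:
  clockwise couple 125 at a = 3: M₀a(2L − a)/(2EI) = 3938/EI
Tip deflection under a unit load at 2: L³/(3EI) = 576/EI.
The prop prevents deflection at 2: R_2 = δ_0/δ_{22} = 3938/576 = 6.836 kN.
Moment equilibrium about 1: M_1 = Σ(load moments about 1) − R_2·L = 125 − 6.836×12 = 42.97 kN·m.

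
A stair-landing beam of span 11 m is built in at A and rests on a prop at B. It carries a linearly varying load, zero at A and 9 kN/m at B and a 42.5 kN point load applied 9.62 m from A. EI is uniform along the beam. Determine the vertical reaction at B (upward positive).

R_B = 61.77 kN

Choose R_B as the redundant. The primary structure is the cantilever fixed at A.
Primary-structure tip deflection at B by superposition:
  triangular load, peak 9 at the free end: 11w₀L⁴/(120EI) = 12079/EI
  point load 42.5 at a = 9.62: Pa²(3L − a)/(6EI) = 15326/EI
  δ_0 = 27405/EI
Tip deflection under a unit load at B: L³/(3EI) = 443.7/EI.
The prop prevents deflection at B: R_B = δ_0/δ_{BB} = 27405/443.7 = 61.77 kN.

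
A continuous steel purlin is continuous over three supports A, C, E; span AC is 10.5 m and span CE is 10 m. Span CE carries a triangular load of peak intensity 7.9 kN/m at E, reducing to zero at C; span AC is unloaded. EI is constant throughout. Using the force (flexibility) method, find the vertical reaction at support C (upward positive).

Release continuity at C by inserting a hinge; the redundant is the internal moment M_C. The primary structure is two simply-supported spans AC and CE.
Discontinuity in slope at C on the released structure — sum the simple-span end rotations:
  span CE: triangular load, peak 7.9: 7w₀L³/(360EI) = 153.6/EI
  relative rotation θ_0 = (0 + 153.6)/EI = 153.6/EI
A unit hogging moment at C produces rotation L₁/(3EI) + L₂/(3EI) = 6.833/EI.
Compatibility: M_C·(L₁+L₂)/(3EI) = θ_0, giving M_C = 22.48 kN·m (hogging).
Span AC, ΣM about A with M_C applied at C: R_C^{AC}·10.5 = 0 + 22.48, so R_C^{AC} = 2.141 kN and R_A = 0 − 2.141 = -2.141 kN.
Span CE, ΣM about E: R_C^{CE}·10 = 131.7 + 22.48, so R_C^{CE} = 15.41 kN and R_E = 39.5 − 15.41 = 24.09 kN.
R_C = 2.141 + 15.41 = 17.56 kN.

R_C = 17.56 kN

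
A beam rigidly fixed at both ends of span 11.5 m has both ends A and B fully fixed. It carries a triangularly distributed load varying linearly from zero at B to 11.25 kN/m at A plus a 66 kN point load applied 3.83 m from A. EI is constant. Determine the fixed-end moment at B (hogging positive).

Take the two fixed-end moments M_A, M_B as redundants; the released structure is the simple span AB.
On the primary (simply-supported) span, the end slopes from the loading are:
  at A: triangular load, peak 11.25: w₀L³/(45EI) = 380.2/EI
  at B: triangular load, peak 11.25: 7w₀L³/(360EI) = 332.7/EI
  at A: point load 66 at a = 3.83: Pab(L + b)/(6LEI) = 538.7/EI
  at B: point load 66 at a = 3.83: Pab(L + a)/(6LEI) = 430.8/EI
  θ_A0 = 918.9/EI,  θ_B0 = 763.4/EI
Flexibility coefficients: a unit moment at one end gives L/(3EI) there and L/(6EI) at the far end, so f₁₁ = f₂₂ = 3.833/EI and f₁₂ = f₂₁ = 1.917/EI.
Compatibility — zero rotation at each built-in end:
  3.833 M_A + 1.917 M_B = 918.9
  1.917 M_A + 3.833 M_B = 763.4
Solving the pair gives M_A = 186.8 kN·m and M_B = 105.7 kN·m (hogging).

M_B = 105.7 kN·m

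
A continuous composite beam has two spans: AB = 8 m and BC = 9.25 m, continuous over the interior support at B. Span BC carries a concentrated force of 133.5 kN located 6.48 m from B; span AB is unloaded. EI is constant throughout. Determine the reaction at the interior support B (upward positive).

R_B = 61.02 kN

Release continuity at B by inserting a hinge; the redundant is the internal moment M_B. The primary structure is two simply-supported spans AB and BC.
Rotations at B on the released spans (each span's end-slope, ×1/EI):
  span BC: point load 133.5 at a = 6.48: Pab(L + b)/(6LEI) = 519/EI
  relative rotation θ_0 = (0 + 519)/EI = 519/EI
A unit hogging moment at B produces rotation L₁/(3EI) + L₂/(3EI) = 5.75/EI.
Slope continuity at B: θ_0 = M_B·5.75/EI, so M_B = 519/5.75 = 90.26 kN·m (hogging).
Span AB, ΣM about A with M_B applied at B: R_B^{AB}·8 = 0 + 90.26, so R_B^{AB} = 11.28 kN and R_A = 0 − 11.28 = -11.28 kN.
Span BC, ΣM about C: R_B^{BC}·9.25 = 369.8 + 90.26, so R_B^{BC} = 49.74 kN and R_C = 133.5 − 49.74 = 83.76 kN.
R_B = 11.28 + 49.74 = 61.02 kN.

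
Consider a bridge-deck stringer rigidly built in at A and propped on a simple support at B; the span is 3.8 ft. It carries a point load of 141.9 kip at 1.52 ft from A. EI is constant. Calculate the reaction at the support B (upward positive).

R_B = 29.52 kip

Release the roller at B. Primary structure: cantilever fixed at A.
Deflection at B on the released cantilever, summing each load's contribution:
  point load 141.9 at a = 1.52: Pa²(3L − a)/(6EI) = 539.9/EI
Tip deflection under a unit load at B: L³/(3EI) = 18.29/EI.
Compatibility at B: δ_0 − R_B·δ_{BB} = 0, so R_B = 539.9/18.29 = 29.52 kip.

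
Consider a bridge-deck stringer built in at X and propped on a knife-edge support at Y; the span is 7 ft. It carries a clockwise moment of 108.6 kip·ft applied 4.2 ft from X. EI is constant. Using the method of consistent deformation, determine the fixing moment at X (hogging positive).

M_X = -28.24 kip·ft

Release the roller at Y. Primary structure: cantilever fixed at X.
Downward deflection at the released point Y due to the loads:
  clockwise couple 108.6 at a = 4.2: M₀a(2L − a)/(2EI) = 2235/EI
Flexibility coefficient — unit upward force at Y: δ_{YY} = L³/(3EI) = 114.3/EI.
Compatibility at Y: δ_0 − R_Y·δ_{YY} = 0, so R_Y = 2235/114.3 = 19.55 kip.
Moment equilibrium about X: M_X = Σ(load moments about X) − R_Y·L = 108.6 − 19.55×7 = -28.24 kip·ft.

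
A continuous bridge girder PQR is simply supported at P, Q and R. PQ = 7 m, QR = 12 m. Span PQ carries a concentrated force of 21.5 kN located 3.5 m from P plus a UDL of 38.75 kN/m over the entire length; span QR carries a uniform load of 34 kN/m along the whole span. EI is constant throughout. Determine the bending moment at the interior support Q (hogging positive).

M_Q = 484.4 kN·m

Release continuity at Q by inserting a hinge; the redundant is the internal moment M_Q. The primary structure is two simply-supported spans PQ and QR.
End slopes at the hinge Q, treating each span as simply supported:
  span PQ: point load 21.5 at a = 3.5: Pab(L + a)/(6LEI) = 65.84/EI
  span PQ: UDL 38.75: wL³/(24EI) = 553.8/EI
  span QR: UDL 34: wL³/(24EI) = 2448/EI
  relative rotation θ_0 = (619.6 + 2448)/EI = 3068/EI
A unit hogging moment at Q produces rotation L₁/(3EI) + L₂/(3EI) = 6.333/EI.
Slope continuity at Q: θ_0 = M_Q·6.333/EI, so M_Q = 3068/6.333 = 484.4 kN·m (hogging).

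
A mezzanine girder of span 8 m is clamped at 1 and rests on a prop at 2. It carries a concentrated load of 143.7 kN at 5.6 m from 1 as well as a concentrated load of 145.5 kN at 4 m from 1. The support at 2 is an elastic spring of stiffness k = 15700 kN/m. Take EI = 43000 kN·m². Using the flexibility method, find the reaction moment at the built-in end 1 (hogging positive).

M_1 = 391.1 kN·m

Take the reaction at 2 as the redundant and release it; the primary structure is a cantilever fixed at 1.
Free-end deflection of the primary structure under the applied loading (downward +):
  point load 143.7 at a = 5.6: Pa²(3L − a)/(6EI) = 13820/EI
  point load 145.5 at a = 4: Pa²(3L − a)/(6EI) = 7760/EI
  δ_0 = 21580/EI
Tip deflection under a unit load at 2: L³/(3EI) = 170.7/EI.
With EI = 43000 kN·m²: δ_0 = 0.50185 m and δ_{22} = 0.003969 m/kN.
Compatibility — the spring shortens by R_2/k under the reaction it provides: δ_0 − R_2·δ_{22} = R_2/k. With 1/k = 0.000064 m/kN, R_2 = δ_0 / (δ_{22} + 1/k) = 0.50185 / (0.003969 + 0.000064) = 124.4 kN.
Moment equilibrium about 1: M_1 = Σ(load moments about 1) − R_2·L = 1387 − 124.4×8 = 391.1 kN·m.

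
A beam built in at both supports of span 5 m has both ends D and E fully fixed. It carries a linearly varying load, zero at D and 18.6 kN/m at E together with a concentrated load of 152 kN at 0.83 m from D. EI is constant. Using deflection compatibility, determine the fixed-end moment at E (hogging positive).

M_E = 40.72 kN·m

Release both end moments; the primary structure is a simply-supported span DE with redundants M_D and M_E.
On the primary (simply-supported) span, the end slopes from the loading are:
  at D: triangular load, peak 18.6: 7w₀L³/(360EI) = 45.21/EI
  at E: triangular load, peak 18.6: w₀L³/(45EI) = 51.67/EI
  at D: point load 152 at a = 0.83: Pab(L + b)/(6LEI) = 160.8/EI
  at E: point load 152 at a = 0.83: Pab(L + a)/(6LEI) = 102.2/EI
  θ_D0 = 206/EI,  θ_E0 = 153.9/EI
Flexibility coefficients: a unit moment at one end gives L/(3EI) there and L/(6EI) at the far end, so f₁₁ = f₂₂ = 1.667/EI and f₁₂ = f₂₁ = 0.8333/EI.
Compatibility — zero rotation at each built-in end:
  1.667 M_D + 0.8333 M_E = 206
  0.8333 M_D + 1.667 M_E = 153.9
Solving the pair gives M_D = 103.3 kN·m and M_E = 40.72 kN·m (hogging).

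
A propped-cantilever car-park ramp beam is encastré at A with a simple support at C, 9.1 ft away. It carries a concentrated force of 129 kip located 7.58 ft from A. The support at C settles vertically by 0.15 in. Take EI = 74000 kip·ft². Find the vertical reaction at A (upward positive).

Release the roller at C. Primary structure: cantilever fixed at A.
Downward deflection at the released point C due to the loads:
  point load 129 at a = 7.58: Pa²(3L − a)/(6EI) = 24360/EI
Tip deflection under a unit load at C: L³/(3EI) = 251.2/EI.
With EI = 74000 kip·ft²: δ_0 = 0.32919 ft and δ_{CC} = 0.003394 ft/kip.
Compatibility — the beam at C must follow the support down by 0.0125 ft: δ_0 − R_C·δ_{CC} = 0.0125, so R_C = (0.32919 − 0.0125)/0.003394 = 93.3 kip.
Vertical equilibrium: R_A = ΣP − R_C = 129 − 93.3 = 35.7 kip.

R_A = 35.7 kip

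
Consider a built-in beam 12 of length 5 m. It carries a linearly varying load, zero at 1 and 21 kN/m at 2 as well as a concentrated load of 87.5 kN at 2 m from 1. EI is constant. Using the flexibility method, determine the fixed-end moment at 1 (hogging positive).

M_1 = 80.5 kN·m

Take the two fixed-end moments M_1, M_2 as redundants; the released structure is the simple span 12.
Simple-span end rotations at 1 and 2 under the given loads:
  at 1: triangular load, peak 21: 7w₀L³/(360EI) = 51.04/EI
  at 2: triangular load, peak 21: w₀L³/(45EI) = 58.33/EI
  at 1: point load 87.5 at a = 2: Pab(L + b)/(6LEI) = 140/EI
  at 2: point load 87.5 at a = 2: Pab(L + a)/(6LEI) = 122.5/EI
  θ_10 = 191/EI,  θ_20 = 180.8/EI
Flexibility coefficients: a unit moment at one end gives L/(3EI) there and L/(6EI) at the far end, so f₁₁ = f₂₂ = 1.667/EI and f₁₂ = f₂₁ = 0.8333/EI.
Compatibility — zero rotation at each built-in end:
  1.667 M_1 + 0.8333 M_2 = 191
  0.8333 M_1 + 1.667 M_2 = 180.8
Solving the pair gives M_1 = 80.5 kN·m and M_2 = 68.25 kN·m (hogging).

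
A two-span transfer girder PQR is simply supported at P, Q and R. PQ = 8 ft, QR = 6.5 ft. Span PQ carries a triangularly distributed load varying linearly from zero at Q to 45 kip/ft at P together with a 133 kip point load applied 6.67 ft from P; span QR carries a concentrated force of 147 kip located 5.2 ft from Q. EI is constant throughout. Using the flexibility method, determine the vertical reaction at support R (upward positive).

Release continuity at Q by inserting a hinge; the redundant is the internal moment M_Q. The primary structure is two simply-supported spans PQ and QR.
Discontinuity in slope at Q on the released structure — sum the simple-span end rotations:
  span PQ: triangular load, peak 45: 7w₀L³/(360EI) = 448/EI
  span PQ: point load 133 at a = 6.67: Pab(L + a)/(6LEI) = 360.6/EI
  span QR: point load 147 at a = 5.2: Pab(L + b)/(6LEI) = 198.7/EI
  relative rotation θ_0 = (808.6 + 198.7)/EI = 1007/EI
A unit hogging moment at Q produces rotation L₁/(3EI) + L₂/(3EI) = 4.833/EI.
Slope continuity at Q: θ_0 = M_Q·4.833/EI, so M_Q = 1007/4.833 = 208.4 kip·ft (hogging).
Span QR, ΣM about R: R_Q^{QR}·6.5 = 191.1 + 208.4, so R_Q^{QR} = 61.46 kip and R_R = 147 − 61.46 = 85.54 kip.

R_R = 85.54 kip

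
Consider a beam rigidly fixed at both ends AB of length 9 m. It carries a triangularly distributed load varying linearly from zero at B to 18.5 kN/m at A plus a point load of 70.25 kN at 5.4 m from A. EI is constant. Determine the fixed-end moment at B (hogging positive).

Take the two fixed-end moments M_A, M_B as redundants; the released structure is the simple span AB.
On the primary (simply-supported) span, the end slopes from the loading are:
  at A: triangular load, peak 18.5: w₀L³/(45EI) = 299.7/EI
  at B: triangular load, peak 18.5: 7w₀L³/(360EI) = 262.2/EI
  at A: point load 70.25 at a = 5.4: Pab(L + b)/(6LEI) = 318.7/EI
  at B: point load 70.25 at a = 5.4: Pab(L + a)/(6LEI) = 364.2/EI
  θ_A0 = 618.4/EI,  θ_B0 = 626.4/EI
Flexibility coefficients: a unit moment at one end gives L/(3EI) there and L/(6EI) at the far end, so f₁₁ = f₂₂ = 3/EI and f₁₂ = f₂₁ = 1.5/EI.
Compatibility — zero rotation at each built-in end:
  3 M_A + 1.5 M_B = 618.4
  1.5 M_A + 3 M_B = 626.4
Solving the pair gives M_A = 135.6 kN·m and M_B = 141 kN·m (hogging).

M_B = 141 kN·m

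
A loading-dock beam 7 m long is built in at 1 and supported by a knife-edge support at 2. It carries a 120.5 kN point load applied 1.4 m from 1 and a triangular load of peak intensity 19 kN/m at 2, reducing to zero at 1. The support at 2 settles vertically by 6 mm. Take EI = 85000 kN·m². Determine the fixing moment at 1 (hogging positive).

M_1 = 207 kN·m

Release the roller at 2. Primary structure: cantilever fixed at 1.
Downward deflection at the released point 2 due to the loads:
  point load 120.5 at a = 1.4: Pa²(3L − a)/(6EI) = 771.5/EI
  triangular load, peak 19 at the free end: 11w₀L⁴/(120EI) = 4182/EI
  δ_0 = 4953/EI
Flexibility coefficient — unit upward force at 2: δ_{22} = L³/(3EI) = 114.3/EI.
With EI = 85000 kN·m²: δ_0 = 0.058274 m and δ_{22} = 0.001345 m/kN.
Compatibility — the beam at 2 must follow the support down by 0.006 m: δ_0 − R_2·δ_{22} = 0.006, so R_2 = (0.058274 − 0.006)/0.001345 = 38.86 kN.
Moment equilibrium about 1: M_1 = Σ(load moments about 1) − R_2·L = 479 − 38.86×7 = 207 kN·m.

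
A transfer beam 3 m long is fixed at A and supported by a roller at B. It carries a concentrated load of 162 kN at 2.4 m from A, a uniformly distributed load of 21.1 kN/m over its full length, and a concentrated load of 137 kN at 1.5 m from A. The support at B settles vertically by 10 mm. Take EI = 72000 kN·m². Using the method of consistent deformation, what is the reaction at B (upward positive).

R_B = 100.6 kN

Take the reaction at B as the redundant and release it; the primary structure is a cantilever fixed at A.
Deflection at B on the released cantilever, summing each load's contribution:
  point load 162 at a = 2.4: Pa²(3L − a)/(6EI) = 1026/EI
  UDL 21.1: wL⁴/(8EI) = 213.6/EI
  point load 137 at a = 1.5: Pa²(3L − a)/(6EI) = 385.3/EI
  δ_0 = 1625/EI
Flexibility coefficient — unit upward force at B: δ_{BB} = L³/(3EI) = 9/EI.
With EI = 72000 kN·m²: δ_0 = 0.022575 m and δ_{BB} = 0.000125 m/kN.
Compatibility — the beam at B must follow the support down by 0.01 m: δ_0 − R_B·δ_{BB} = 0.01, so R_B = (0.022575 − 0.01)/0.000125 = 100.6 kN.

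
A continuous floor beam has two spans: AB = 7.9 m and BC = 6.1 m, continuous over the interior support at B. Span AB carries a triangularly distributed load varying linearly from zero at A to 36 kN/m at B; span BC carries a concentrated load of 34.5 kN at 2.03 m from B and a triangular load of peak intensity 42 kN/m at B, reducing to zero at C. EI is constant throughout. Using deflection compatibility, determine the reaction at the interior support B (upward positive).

R_B = 245.9 kN

Take M_B as the redundant. Released structure: two simple spans AB and BC with a hinge at B.
End slopes at the hinge B, treating each span as simply supported:
  span AB: triangular load, peak 36: w₀L³/(45EI) = 394.4/EI
  span BC: point load 34.5 at a = 2.03: Pab(L + b)/(6LEI) = 79.2/EI
  span BC: triangular load, peak 42: w₀L³/(45EI) = 211.8/EI
  relative rotation θ_0 = (394.4 + 291.1)/EI = 685.5/EI
A unit hogging moment at B produces rotation L₁/(3EI) + L₂/(3EI) = 4.667/EI.
Compatibility: M_B·(L₁+L₂)/(3EI) = θ_0, giving M_B = 146.9 kN·m (hogging).
Span AB, ΣM about A with M_B applied at B: R_B^{AB}·7.9 = 748.9 + 146.9, so R_B^{AB} = 113.4 kN and R_A = 142.2 − 113.4 = 28.81 kN.
Span BC, ΣM about C: R_B^{BC}·6.1 = 661.4 + 146.9, so R_B^{BC} = 132.5 kN and R_C = 162.6 − 132.5 = 30.1 kN.
R_B = 113.4 + 132.5 = 245.9 kN.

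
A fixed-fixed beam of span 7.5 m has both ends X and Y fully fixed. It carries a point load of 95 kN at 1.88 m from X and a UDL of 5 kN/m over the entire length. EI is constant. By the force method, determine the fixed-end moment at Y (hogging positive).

M_Y = 56.98 kN·m

Take the two fixed-end moments M_X, M_Y as redundants; the released structure is the simple span XY.
End rotations of the released simple span under the applied load (×1/EI):
  at X: point load 95 at a = 1.88: Pab(L + b)/(6LEI) = 292.6/EI
  at Y: point load 95 at a = 1.88: Pab(L + a)/(6LEI) = 209.2/EI
  at X: UDL 5: wL³/(24EI) = 87.89/EI
  at Y: UDL 5: wL³/(24EI) = 87.89/EI
  θ_X0 = 380.5/EI,  θ_Y0 = 297.1/EI
Flexibility coefficients: a unit moment at one end gives L/(3EI) there and L/(6EI) at the far end, so f₁₁ = f₂₂ = 2.5/EI and f₁₂ = f₂₁ = 1.25/EI.
Compatibility — zero rotation at each built-in end:
  2.5 M_X + 1.25 M_Y = 380.5
  1.25 M_X + 2.5 M_Y = 297.1
Solving the pair gives M_X = 123.7 kN·m and M_Y = 56.98 kN·m (hogging).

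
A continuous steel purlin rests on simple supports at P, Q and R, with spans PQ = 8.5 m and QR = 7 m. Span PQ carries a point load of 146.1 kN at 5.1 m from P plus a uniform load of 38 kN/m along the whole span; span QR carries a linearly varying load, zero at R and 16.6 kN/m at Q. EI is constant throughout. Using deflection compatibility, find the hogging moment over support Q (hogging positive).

M_Q = 343.4 kN·m

Take M_Q as the redundant. Released structure: two simple spans PQ and QR with a hinge at Q.
End slopes at the hinge Q, treating each span as simply supported:
  span PQ: point load 146.1 at a = 5.1: Pab(L + a)/(6LEI) = 675.6/EI
  span PQ: UDL 38: wL³/(24EI) = 972.4/EI
  span QR: triangular load, peak 16.6: w₀L³/(45EI) = 126.5/EI
  relative rotation θ_0 = (1648 + 126.5)/EI = 1774/EI
A unit hogging moment at Q produces rotation L₁/(3EI) + L₂/(3EI) = 5.167/EI.
Slope continuity at Q: θ_0 = M_Q·5.167/EI, so M_Q = 1774/5.167 = 343.4 kN·m (hogging).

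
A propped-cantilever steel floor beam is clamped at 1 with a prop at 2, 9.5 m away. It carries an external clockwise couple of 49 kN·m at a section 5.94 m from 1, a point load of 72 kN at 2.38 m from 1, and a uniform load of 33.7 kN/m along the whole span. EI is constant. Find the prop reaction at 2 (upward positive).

Take the reaction at 2 as the redundant and release it; the primary structure is a cantilever fixed at 1.
Free-end deflection of the primary structure under the applied loading (downward +):
  clockwise couple 49 at a = 5.94: M₀a(2L − a)/(2EI) = 1901/EI
  point load 72 at a = 2.38: Pa²(3L − a)/(6EI) = 1775/EI
  UDL 33.7: wL⁴/(8EI) = 34311/EI
  δ_0 = 37987/EI
Tip deflection under a unit load at 2: L³/(3EI) = 285.8/EI.
Compatibility at 2: δ_0 − R_2·δ_{22} = 0, so R_2 = 37987/285.8 = 132.9 kN.

R_2 = 132.9 kN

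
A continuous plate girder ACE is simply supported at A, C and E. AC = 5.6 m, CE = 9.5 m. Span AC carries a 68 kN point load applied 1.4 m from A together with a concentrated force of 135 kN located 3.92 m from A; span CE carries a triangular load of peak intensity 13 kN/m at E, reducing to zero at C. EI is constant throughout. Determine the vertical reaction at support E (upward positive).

R_E = 29.62 kN

Insert a hinge at C; M_C is the redundant, and each span becomes simply supported.
End slopes at the hinge C, treating each span as simply supported:
  span AC: point load 68 at a = 1.4: Pab(L + a)/(6LEI) = 83.3/EI
  span AC: point load 135 at a = 3.92: Pab(L + a)/(6LEI) = 251.9/EI
  span CE: triangular load, peak 13: 7w₀L³/(360EI) = 216.7/EI
  relative rotation θ_0 = (335.2 + 216.7)/EI = 551.9/EI
A unit hogging moment at C produces rotation L₁/(3EI) + L₂/(3EI) = 5.033/EI.
Compatibility: M_C·(L₁+L₂)/(3EI) = θ_0, giving M_C = 109.7 kN·m (hogging).
Span CE, ΣM about E: R_C^{CE}·9.5 = 195.5 + 109.7, so R_C^{CE} = 32.13 kN and R_E = 61.75 − 32.13 = 29.62 kN.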